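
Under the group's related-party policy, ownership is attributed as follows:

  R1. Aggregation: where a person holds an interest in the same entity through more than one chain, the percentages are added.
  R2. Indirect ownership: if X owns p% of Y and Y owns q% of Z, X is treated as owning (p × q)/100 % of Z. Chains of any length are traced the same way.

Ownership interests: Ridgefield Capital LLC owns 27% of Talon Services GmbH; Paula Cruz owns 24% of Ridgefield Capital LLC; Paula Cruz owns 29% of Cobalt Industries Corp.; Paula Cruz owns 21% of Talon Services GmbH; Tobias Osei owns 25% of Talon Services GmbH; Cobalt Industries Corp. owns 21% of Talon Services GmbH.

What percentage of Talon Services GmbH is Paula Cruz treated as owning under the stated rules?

33.57%

Chain via Cobalt Industries Corp. (R2): 29% × 21% = 6.09% of Talon Services GmbH.
Chain via Ridgefield Capital LLC (R2): 24% × 27% = 6.48% of Talon Services GmbH.
Direct interest in Talon Services GmbH: 21%.
Aggregating (R1): 6.09% + 6.48% + 21% = 33.57%.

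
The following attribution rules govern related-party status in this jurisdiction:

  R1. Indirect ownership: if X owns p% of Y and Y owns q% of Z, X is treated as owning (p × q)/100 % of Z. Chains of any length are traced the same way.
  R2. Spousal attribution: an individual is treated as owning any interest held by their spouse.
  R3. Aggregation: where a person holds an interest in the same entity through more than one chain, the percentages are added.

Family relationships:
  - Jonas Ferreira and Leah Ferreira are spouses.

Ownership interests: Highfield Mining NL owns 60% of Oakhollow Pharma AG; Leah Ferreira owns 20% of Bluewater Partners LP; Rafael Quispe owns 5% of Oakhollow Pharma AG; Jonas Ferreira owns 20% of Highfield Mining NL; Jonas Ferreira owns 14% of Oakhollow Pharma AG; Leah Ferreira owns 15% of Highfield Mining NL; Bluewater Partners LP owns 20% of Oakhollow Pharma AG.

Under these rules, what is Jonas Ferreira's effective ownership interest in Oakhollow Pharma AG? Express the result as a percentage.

By spousal attribution (R2), Jonas Ferreira is treated as also owning Leah Ferreira's interest in Highfield Mining NL, giving 20% + 15% = 35%.
By spousal attribution (R2), Jonas Ferreira is treated as owning Leah Ferreira's 20% interest in Bluewater Partners LP.
Chain via Highfield Mining NL (R1): 35% × 60% = 21% of Oakhollow Pharma AG.
Direct interest in Oakhollow Pharma AG: 14%.
Chain via Bluewater Partners LP (R1): 20% × 20% = 4% of Oakhollow Pharma AG.
Aggregating (R3): 21% + 14% + 4% = 39%.

39%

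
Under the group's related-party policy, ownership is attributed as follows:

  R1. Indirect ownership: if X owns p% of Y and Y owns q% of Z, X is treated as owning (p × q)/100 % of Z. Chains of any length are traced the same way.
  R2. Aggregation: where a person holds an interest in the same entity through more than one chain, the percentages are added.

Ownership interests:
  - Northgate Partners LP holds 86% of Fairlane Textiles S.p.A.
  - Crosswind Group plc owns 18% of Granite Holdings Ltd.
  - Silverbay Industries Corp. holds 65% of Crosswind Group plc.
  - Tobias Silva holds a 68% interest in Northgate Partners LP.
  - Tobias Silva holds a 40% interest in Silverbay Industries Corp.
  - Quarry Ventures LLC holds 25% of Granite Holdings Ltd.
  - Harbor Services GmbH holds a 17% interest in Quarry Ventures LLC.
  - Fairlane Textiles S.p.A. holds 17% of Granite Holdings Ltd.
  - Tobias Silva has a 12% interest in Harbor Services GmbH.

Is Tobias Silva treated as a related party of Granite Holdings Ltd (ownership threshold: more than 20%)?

No

Chain via Northgate Partners LP → Fairlane Textiles S.p.A. (R1): 68% × 86% × 17% = 9.9416% of Granite Holdings Ltd.
Chain via Harbor Services GmbH → Quarry Ventures LLC (R1): 12% × 17% × 25% = 0.51% of Granite Holdings Ltd.
Chain via Silverbay Industries Corp. → Crosswind Group plc (R1): 40% × 65% × 18% = 4.68% of Granite Holdings Ltd.
Aggregating (R2): 9.9416% + 0.51% + 4.68% = 15.1316%.
15.1316% does not exceed the 20% threshold, so Tobias is not a related party to Granite Holdings Ltd.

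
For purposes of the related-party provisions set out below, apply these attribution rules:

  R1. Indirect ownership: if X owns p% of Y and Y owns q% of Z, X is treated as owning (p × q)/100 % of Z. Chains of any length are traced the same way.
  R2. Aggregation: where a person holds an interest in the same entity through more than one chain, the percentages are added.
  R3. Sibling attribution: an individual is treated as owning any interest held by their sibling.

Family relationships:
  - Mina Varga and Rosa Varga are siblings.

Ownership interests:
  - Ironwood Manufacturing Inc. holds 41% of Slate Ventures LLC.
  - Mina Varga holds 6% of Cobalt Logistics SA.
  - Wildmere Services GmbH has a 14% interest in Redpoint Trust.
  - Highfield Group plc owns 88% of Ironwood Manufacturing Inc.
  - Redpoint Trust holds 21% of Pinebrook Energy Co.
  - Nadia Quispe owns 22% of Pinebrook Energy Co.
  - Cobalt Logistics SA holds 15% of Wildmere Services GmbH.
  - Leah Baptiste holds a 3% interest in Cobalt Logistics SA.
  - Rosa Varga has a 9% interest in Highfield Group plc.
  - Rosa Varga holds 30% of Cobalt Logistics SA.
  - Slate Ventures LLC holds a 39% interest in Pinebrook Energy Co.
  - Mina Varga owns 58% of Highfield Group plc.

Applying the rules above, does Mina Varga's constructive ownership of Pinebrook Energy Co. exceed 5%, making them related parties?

By sibling attribution (R3), Mina Varga is treated as also owning Rosa Varga's interest in Highfield Group plc, giving 58% + 9% = 67%.
By sibling attribution (R3), Mina Varga is treated as also owning Rosa Varga's interest in Cobalt Logistics SA, giving 6% + 30% = 36%.
Chain via Highfield Group plc → Ironwood Manufacturing Inc. → Slate Ventures LLC (R1): 67% × 88% × 41% × 39% = 9.427704% of Pinebrook Energy Co.
Chain via Cobalt Logistics SA → Wildmere Services GmbH → Redpoint Trust (R1): 36% × 15% × 14% × 21% = 0.15876% of Pinebrook Energy Co.
Aggregating (R2): 9.427704% + 0.15876% = 9.586464%.
9.586464% exceeds the 5% threshold, so Mina is a related party to Pinebrook Energy Co.

Yes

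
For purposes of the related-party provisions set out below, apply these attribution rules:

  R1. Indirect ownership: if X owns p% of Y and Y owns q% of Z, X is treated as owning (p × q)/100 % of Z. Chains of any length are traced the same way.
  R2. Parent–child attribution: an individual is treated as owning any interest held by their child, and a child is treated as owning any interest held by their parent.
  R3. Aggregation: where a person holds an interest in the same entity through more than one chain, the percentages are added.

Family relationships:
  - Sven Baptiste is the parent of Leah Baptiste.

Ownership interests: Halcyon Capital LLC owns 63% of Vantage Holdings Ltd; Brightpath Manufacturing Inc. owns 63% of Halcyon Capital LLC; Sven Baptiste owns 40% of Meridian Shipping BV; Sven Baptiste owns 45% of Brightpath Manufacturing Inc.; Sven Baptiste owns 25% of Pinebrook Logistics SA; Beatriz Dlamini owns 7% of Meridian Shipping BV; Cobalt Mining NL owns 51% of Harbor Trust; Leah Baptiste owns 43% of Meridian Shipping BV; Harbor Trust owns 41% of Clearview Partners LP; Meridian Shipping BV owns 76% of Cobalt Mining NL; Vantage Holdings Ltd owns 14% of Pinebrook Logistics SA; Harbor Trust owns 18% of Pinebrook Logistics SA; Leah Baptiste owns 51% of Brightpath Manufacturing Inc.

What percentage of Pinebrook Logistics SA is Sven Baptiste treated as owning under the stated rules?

36.12508%

By parent–child attribution (R2), Sven Baptiste is treated as also owning Leah Baptiste's interest in Meridian Shipping BV, giving 40% + 43% = 83%.
By parent–child attribution (R2), Sven Baptiste is treated as also owning Leah Baptiste's interest in Brightpath Manufacturing Inc, giving 45% + 51% = 96%.
Chain via Meridian Shipping BV → Cobalt Mining NL → Harbor Trust (R1): 83% × 76% × 51% × 18% = 5.790744% of Pinebrook Logistics SA.
Chain via Brightpath Manufacturing Inc. → Halcyon Capital LLC → Vantage Holdings Ltd (R1): 96% × 63% × 63% × 14% = 5.334336% of Pinebrook Logistics SA.
Direct interest in Pinebrook Logistics SA: 25%.
Aggregating (R3): 5.790744% + 5.334336% + 25% = 36.12508%.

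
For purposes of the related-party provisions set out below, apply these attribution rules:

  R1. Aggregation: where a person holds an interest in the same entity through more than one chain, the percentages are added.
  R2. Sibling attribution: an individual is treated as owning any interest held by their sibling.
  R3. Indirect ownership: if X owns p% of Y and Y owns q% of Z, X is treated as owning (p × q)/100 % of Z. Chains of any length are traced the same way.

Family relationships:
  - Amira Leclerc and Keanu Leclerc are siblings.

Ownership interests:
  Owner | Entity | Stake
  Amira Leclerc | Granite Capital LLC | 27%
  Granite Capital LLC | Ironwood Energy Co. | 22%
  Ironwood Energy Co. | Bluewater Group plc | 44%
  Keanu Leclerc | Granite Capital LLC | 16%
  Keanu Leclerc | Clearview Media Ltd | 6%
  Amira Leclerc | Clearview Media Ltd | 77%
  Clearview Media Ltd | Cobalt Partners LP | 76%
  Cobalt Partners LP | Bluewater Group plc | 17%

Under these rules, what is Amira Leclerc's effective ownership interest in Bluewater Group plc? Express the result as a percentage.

By sibling attribution (R2), Amira Leclerc is treated as also owning Keanu Leclerc's interest in Granite Capital LLC, giving 27% + 16% = 43%.
By sibling attribution (R2), Amira Leclerc is treated as also owning Keanu Leclerc's interest in Clearview Media Ltd, giving 77% + 6% = 83%.
Chain via Granite Capital LLC → Ironwood Energy Co. (R3): 43% × 22% × 44% = 4.1624% of Bluewater Group plc.
Chain via Clearview Media Ltd → Cobalt Partners LP (R3): 83% × 76% × 17% = 10.7236% of Bluewater Group plc.
Aggregating (R1): 4.1624% + 10.7236% = 14.886%.

14.886%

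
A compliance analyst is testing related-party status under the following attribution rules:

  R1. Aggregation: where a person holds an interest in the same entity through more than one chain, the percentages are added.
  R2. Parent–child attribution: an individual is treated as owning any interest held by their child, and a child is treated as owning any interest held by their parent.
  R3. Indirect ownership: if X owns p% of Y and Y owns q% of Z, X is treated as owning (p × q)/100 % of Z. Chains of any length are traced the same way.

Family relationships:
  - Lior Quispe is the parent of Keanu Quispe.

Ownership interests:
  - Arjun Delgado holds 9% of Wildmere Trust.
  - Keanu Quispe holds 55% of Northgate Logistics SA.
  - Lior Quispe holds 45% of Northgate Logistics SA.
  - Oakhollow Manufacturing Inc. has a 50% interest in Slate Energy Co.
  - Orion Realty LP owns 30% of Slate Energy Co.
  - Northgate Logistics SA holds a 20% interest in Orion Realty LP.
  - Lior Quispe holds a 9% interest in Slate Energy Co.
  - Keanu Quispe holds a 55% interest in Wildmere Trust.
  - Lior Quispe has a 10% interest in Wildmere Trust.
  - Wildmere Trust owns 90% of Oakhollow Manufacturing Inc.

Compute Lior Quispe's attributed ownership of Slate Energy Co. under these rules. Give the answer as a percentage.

By parent–child attribution (R2), Lior Quispe is treated as also owning Keanu Quispe's interest in Northgate Logistics SA, giving 45% + 55% = 100%.
By parent–child attribution (R2), Lior Quispe is treated as also owning Keanu Quispe's interest in Wildmere Trust, giving 10% + 55% = 65%.
Chain via Northgate Logistics SA → Orion Realty LP (R3): 100% × 20% × 30% = 6% of Slate Energy Co.
Chain via Wildmere Trust → Oakhollow Manufacturing Inc. (R3): 65% × 90% × 50% = 29.25% of Slate Energy Co.
Direct interest in Slate Energy Co: 9%.
Aggregating (R1): 6% + 29.25% + 9% = 44.25%.

44.25%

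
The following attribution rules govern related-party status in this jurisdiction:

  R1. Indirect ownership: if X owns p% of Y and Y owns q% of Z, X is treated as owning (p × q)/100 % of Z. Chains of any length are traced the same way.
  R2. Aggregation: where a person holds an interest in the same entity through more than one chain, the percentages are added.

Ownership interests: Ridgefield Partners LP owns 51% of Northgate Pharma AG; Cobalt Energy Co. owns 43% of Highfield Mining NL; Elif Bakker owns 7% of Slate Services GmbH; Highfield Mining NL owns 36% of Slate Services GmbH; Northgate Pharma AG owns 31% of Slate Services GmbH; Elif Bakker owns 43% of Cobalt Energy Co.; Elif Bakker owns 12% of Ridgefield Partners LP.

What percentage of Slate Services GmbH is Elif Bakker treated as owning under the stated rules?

15.5536%

Chain via Cobalt Energy Co. → Highfield Mining NL (R1): 43% × 43% × 36% = 6.6564% of Slate Services GmbH.
Chain via Ridgefield Partners LP → Northgate Pharma AG (R1): 12% × 51% × 31% = 1.8972% of Slate Services GmbH.
Direct interest in Slate Services GmbH: 7%.
Aggregating (R2): 6.6564% + 1.8972% + 7% = 15.5536%.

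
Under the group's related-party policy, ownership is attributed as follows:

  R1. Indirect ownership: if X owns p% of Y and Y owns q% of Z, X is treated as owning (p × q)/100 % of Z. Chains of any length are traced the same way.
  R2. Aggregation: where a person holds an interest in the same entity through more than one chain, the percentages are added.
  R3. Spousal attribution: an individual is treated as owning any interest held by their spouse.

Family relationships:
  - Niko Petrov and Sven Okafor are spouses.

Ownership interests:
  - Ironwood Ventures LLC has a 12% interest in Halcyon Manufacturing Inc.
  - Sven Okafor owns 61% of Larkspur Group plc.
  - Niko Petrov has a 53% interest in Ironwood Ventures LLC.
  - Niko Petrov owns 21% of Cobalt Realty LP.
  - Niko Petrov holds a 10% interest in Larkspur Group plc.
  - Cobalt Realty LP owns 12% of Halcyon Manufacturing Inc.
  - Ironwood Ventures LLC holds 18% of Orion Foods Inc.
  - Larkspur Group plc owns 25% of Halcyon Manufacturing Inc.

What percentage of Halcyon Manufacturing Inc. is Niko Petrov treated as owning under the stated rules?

26.63%

By spousal attribution (R3), Niko Petrov is treated as also owning Sven Okafor's interest in Larkspur Group plc, giving 10% + 61% = 71%.
Chain via Cobalt Realty LP (R1): 21% × 12% = 2.52% of Halcyon Manufacturing Inc.
Chain via Larkspur Group plc (R1): 71% × 25% = 17.75% of Halcyon Manufacturing Inc.
Chain via Ironwood Ventures LLC (R1): 53% × 12% = 6.36% of Halcyon Manufacturing Inc.
Aggregating (R2): 2.52% + 17.75% + 6.36% = 26.63%.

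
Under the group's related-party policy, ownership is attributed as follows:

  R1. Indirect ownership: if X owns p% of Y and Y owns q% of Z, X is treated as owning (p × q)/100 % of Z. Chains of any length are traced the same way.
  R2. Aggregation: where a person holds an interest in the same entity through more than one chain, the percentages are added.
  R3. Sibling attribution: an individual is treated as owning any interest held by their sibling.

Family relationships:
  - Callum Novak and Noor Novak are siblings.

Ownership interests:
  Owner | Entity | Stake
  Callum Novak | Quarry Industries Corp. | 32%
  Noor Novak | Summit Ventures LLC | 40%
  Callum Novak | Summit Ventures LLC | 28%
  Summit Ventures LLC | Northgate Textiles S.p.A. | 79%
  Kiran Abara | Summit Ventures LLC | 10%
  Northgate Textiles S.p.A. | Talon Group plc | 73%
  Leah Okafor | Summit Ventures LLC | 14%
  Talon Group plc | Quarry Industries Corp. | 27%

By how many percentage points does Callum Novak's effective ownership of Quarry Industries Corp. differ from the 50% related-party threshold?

7.411788

By sibling attribution (R3), Callum Novak is treated as also owning Noor Novak's interest in Summit Ventures LLC, giving 28% + 40% = 68%.
Chain via Summit Ventures LLC → Northgate Textiles S.p.A. → Talon Group plc (R1): 68% × 79% × 73% × 27% = 10.588212% of Quarry Industries Corp.
Direct interest in Quarry Industries Corp: 32%.
Aggregating (R2): 10.588212% + 32% = 42.588212%.
42.588212% falls short of the 50% threshold by 7.411788 percentage points.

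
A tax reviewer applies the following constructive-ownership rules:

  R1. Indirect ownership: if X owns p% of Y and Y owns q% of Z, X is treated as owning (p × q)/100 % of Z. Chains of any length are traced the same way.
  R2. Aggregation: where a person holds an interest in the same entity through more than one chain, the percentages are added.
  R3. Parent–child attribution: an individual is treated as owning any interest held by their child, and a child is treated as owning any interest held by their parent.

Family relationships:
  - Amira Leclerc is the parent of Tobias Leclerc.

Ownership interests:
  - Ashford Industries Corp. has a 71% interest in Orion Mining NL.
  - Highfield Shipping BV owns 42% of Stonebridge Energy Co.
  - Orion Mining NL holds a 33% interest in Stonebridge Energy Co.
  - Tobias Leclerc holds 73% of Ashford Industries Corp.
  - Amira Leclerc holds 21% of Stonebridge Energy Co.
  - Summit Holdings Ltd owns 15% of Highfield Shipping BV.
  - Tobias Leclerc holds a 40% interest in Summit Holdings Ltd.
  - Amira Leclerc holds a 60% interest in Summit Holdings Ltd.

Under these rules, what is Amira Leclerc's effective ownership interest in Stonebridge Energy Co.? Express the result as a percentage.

44.4039%

By parent–child attribution (R3), Amira Leclerc is treated as also owning Tobias Leclerc's interest in Summit Holdings Ltd, giving 60% + 40% = 100%.
By parent–child attribution (R3), Amira Leclerc is treated as owning Tobias Leclerc's 73% interest in Ashford Industries Corp.
Chain via Summit Holdings Ltd → Highfield Shipping BV (R1): 100% × 15% × 42% = 6.3% of Stonebridge Energy Co.
Direct interest in Stonebridge Energy Co: 21%.
Chain via Ashford Industries Corp. → Orion Mining NL (R1): 73% × 71% × 33% = 17.1039% of Stonebridge Energy Co.
Aggregating (R2): 6.3% + 21% + 17.1039% = 44.4039%.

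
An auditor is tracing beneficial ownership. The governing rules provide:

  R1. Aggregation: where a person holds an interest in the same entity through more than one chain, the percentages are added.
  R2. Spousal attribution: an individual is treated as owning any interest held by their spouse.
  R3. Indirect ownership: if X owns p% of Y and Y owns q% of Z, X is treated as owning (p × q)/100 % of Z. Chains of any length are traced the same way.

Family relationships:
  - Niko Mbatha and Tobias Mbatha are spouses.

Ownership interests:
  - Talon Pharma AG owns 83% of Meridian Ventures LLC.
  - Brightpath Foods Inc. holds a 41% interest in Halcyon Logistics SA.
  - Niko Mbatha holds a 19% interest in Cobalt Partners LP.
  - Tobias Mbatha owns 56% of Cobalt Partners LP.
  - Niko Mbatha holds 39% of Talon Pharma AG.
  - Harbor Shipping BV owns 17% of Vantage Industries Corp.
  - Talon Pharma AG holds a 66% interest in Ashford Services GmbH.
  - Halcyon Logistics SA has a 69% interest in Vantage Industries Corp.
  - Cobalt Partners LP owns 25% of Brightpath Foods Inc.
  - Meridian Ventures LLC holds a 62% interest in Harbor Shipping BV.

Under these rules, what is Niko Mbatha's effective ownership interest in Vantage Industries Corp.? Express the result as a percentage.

8.716173%

By spousal attribution (R2), Niko Mbatha is treated as also owning Tobias Mbatha's interest in Cobalt Partners LP, giving 19% + 56% = 75%.
Chain via Talon Pharma AG → Meridian Ventures LLC → Harbor Shipping BV (R3): 39% × 83% × 62% × 17% = 3.411798% of Vantage Industries Corp.
Chain via Cobalt Partners LP → Brightpath Foods Inc. → Halcyon Logistics SA (R3): 75% × 25% × 41% × 69% = 5.304375% of Vantage Industries Corp.
Aggregating (R1): 3.411798% + 5.304375% = 8.716173%.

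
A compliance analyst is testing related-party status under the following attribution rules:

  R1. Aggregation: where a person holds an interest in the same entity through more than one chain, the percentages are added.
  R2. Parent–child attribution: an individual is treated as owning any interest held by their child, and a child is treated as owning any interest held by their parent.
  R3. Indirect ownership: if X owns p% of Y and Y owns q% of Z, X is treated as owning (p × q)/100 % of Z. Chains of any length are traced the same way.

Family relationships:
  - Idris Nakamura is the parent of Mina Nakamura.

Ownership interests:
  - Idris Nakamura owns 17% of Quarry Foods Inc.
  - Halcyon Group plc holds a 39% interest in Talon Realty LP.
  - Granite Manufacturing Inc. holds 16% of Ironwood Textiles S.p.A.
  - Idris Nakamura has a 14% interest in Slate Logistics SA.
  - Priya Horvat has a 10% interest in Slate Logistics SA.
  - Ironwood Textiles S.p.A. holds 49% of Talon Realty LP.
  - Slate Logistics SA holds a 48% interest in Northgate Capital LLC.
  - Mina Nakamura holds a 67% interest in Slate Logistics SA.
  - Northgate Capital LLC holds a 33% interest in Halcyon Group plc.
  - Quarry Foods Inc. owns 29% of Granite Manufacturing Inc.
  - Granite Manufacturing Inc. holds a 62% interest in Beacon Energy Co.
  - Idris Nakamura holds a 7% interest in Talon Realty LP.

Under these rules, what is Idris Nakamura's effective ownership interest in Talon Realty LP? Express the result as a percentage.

By parent–child attribution (R2), Idris Nakamura is treated as also owning Mina Nakamura's interest in Slate Logistics SA, giving 14% + 67% = 81%.
Chain via Slate Logistics SA → Northgate Capital LLC → Halcyon Group plc (R3): 81% × 48% × 33% × 39% = 5.003856% of Talon Realty LP.
Chain via Quarry Foods Inc. → Granite Manufacturing Inc. → Ironwood Textiles S.p.A. (R3): 17% × 29% × 16% × 49% = 0.386512% of Talon Realty LP.
Direct interest in Talon Realty LP: 7%.
Aggregating (R1): 5.003856% + 0.386512% + 7% = 12.390368%.

12.390368%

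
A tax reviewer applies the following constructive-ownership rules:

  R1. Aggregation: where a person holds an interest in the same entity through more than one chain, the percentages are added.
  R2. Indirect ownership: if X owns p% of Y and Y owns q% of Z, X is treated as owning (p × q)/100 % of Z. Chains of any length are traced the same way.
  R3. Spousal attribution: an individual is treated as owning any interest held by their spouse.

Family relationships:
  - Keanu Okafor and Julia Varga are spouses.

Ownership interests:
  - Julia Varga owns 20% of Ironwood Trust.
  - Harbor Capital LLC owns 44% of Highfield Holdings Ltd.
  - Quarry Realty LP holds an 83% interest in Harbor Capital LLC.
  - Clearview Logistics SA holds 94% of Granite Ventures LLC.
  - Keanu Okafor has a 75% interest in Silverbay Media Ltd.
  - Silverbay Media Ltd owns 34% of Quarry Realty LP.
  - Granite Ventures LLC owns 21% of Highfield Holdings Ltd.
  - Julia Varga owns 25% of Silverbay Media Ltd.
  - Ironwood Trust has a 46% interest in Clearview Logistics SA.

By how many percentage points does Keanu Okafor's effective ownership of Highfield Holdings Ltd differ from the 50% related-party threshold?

35.76712

By spousal attribution (R3), Keanu Okafor is treated as also owning Julia Varga's interest in Silverbay Media Ltd, giving 75% + 25% = 100%.
By spousal attribution (R3), Keanu Okafor is treated as owning Julia Varga's 20% interest in Ironwood Trust.
Chain via Silverbay Media Ltd → Quarry Realty LP → Harbor Capital LLC (R2): 100% × 34% × 83% × 44% = 12.4168% of Highfield Holdings Ltd.
Chain via Ironwood Trust → Clearview Logistics SA → Granite Ventures LLC (R2): 20% × 46% × 94% × 21% = 1.81608% of Highfield Holdings Ltd.
Aggregating (R1): 12.4168% + 1.81608% = 14.23288%.
14.23288% falls short of the 50% threshold by 35.76712 percentage points.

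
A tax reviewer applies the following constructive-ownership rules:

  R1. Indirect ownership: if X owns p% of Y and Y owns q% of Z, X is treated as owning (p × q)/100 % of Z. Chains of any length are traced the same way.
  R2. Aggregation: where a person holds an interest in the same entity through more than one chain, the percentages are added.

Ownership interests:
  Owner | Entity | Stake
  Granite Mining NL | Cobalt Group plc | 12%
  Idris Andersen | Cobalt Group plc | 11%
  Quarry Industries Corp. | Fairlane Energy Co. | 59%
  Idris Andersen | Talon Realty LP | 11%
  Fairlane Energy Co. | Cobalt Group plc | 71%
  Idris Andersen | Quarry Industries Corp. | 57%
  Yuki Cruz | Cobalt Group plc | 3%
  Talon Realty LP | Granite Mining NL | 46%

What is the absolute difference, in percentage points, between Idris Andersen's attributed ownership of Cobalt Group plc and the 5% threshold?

Chain via Talon Realty LP → Granite Mining NL (R1): 11% × 46% × 12% = 0.6072% of Cobalt Group plc.
Chain via Quarry Industries Corp. → Fairlane Energy Co. (R1): 57% × 59% × 71% = 23.8773% of Cobalt Group plc.
Direct interest in Cobalt Group plc: 11%.
Aggregating (R2): 0.6072% + 23.8773% + 11% = 35.4845%.
35.4845% exceeds the 5% threshold by 30.4845 percentage points.

30.4845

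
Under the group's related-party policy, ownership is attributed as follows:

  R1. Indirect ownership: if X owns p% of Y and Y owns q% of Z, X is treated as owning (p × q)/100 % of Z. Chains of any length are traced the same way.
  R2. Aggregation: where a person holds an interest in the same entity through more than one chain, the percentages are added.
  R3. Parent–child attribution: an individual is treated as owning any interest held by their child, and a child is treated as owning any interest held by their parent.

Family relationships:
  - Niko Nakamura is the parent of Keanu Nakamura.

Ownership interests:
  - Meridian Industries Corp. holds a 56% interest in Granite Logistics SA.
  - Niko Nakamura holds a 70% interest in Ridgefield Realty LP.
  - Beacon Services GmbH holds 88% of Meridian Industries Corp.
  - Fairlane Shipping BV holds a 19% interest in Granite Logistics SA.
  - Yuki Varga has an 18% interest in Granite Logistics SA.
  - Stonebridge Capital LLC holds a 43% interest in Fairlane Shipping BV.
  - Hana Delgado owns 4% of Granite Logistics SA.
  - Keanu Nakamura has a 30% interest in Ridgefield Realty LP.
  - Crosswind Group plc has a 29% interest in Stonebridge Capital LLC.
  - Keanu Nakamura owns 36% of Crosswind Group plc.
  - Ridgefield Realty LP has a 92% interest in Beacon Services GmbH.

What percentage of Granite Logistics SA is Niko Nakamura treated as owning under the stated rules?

46.190548%

By parent–child attribution (R3), Niko Nakamura is treated as also owning Keanu Nakamura's interest in Ridgefield Realty LP, giving 70% + 30% = 100%.
By parent–child attribution (R3), Niko Nakamura is treated as owning Keanu Nakamura's 36% interest in Crosswind Group plc.
Chain via Ridgefield Realty LP → Beacon Services GmbH → Meridian Industries Corp. (R1): 100% × 92% × 88% × 56% = 45.3376% of Granite Logistics SA.
Chain via Crosswind Group plc → Stonebridge Capital LLC → Fairlane Shipping BV (R1): 36% × 29% × 43% × 19% = 0.852948% of Granite Logistics SA.
Aggregating (R2): 45.3376% + 0.852948% = 46.190548%.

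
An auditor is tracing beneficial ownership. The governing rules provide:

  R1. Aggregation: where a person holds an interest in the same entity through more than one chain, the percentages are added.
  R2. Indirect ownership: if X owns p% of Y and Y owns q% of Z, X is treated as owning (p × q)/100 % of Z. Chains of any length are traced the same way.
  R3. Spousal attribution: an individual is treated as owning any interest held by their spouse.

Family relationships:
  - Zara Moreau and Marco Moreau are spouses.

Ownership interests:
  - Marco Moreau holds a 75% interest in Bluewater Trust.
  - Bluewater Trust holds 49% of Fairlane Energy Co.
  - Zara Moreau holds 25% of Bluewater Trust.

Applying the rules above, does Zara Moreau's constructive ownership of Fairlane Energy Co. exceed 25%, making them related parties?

By spousal attribution (R3), Zara Moreau is treated as also owning Marco Moreau's interest in Bluewater Trust, giving 25% + 75% = 100%.
Chain via Bluewater Trust (R2): 100% × 49% = 49% of Fairlane Energy Co.
49% exceeds the 25% threshold, so Zara is a related party to Fairlane Energy Co.

Yes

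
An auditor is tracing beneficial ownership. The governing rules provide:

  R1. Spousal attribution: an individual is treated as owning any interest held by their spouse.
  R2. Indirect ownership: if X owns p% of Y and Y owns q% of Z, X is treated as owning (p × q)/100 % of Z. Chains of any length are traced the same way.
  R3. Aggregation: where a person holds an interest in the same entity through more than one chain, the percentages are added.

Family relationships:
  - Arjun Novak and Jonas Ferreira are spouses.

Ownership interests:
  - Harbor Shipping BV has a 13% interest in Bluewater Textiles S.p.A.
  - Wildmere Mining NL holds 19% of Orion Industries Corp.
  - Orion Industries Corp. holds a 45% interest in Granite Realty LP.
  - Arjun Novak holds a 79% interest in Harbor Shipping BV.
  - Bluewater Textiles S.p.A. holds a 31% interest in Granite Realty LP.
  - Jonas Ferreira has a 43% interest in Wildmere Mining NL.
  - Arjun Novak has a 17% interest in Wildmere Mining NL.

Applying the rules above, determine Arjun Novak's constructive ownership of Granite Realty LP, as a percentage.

8.3137%

By spousal attribution (R1), Arjun Novak is treated as also owning Jonas Ferreira's interest in Wildmere Mining NL, giving 17% + 43% = 60%.
Chain via Harbor Shipping BV → Bluewater Textiles S.p.A. (R2): 79% × 13% × 31% = 3.1837% of Granite Realty LP.
Chain via Wildmere Mining NL → Orion Industries Corp. (R2): 60% × 19% × 45% = 5.13% of Granite Realty LP.
Aggregating (R3): 3.1837% + 5.13% = 8.3137%.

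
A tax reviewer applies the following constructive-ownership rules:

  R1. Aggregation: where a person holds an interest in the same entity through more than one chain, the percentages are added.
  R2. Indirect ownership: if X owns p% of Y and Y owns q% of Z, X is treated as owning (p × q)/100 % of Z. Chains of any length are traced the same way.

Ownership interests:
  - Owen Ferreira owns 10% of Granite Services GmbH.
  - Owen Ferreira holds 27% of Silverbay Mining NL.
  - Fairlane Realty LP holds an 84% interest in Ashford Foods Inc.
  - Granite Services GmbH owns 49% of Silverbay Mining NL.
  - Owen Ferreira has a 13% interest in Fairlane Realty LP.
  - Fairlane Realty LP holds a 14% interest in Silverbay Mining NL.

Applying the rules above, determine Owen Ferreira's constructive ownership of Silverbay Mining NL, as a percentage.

33.72%

Chain via Fairlane Realty LP (R2): 13% × 14% = 1.82% of Silverbay Mining NL.
Chain via Granite Services GmbH (R2): 10% × 49% = 4.9% of Silverbay Mining NL.
Direct interest in Silverbay Mining NL: 27%.
Aggregating (R1): 1.82% + 4.9% + 27% = 33.72%.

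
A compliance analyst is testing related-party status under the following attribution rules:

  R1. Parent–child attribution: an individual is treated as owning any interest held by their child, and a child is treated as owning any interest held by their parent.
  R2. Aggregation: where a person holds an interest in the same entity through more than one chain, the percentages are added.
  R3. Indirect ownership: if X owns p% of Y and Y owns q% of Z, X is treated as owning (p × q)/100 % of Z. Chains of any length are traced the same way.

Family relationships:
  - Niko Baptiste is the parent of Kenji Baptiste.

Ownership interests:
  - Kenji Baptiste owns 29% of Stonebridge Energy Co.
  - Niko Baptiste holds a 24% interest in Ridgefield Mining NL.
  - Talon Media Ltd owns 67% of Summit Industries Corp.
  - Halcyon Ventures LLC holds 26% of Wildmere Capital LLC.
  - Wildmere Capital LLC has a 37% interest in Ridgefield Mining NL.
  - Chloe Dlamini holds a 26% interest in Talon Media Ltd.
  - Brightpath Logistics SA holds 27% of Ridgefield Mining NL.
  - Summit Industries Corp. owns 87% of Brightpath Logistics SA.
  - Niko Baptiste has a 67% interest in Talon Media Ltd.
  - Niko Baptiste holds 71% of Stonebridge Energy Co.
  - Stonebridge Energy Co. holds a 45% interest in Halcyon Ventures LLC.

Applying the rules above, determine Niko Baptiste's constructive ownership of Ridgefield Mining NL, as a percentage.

38.873661%

By parent–child attribution (R1), Niko Baptiste is treated as also owning Kenji Baptiste's interest in Stonebridge Energy Co, giving 71% + 29% = 100%.
Chain via Talon Media Ltd → Summit Industries Corp. → Brightpath Logistics SA (R3): 67% × 67% × 87% × 27% = 10.544661% of Ridgefield Mining NL.
Chain via Stonebridge Energy Co. → Halcyon Ventures LLC → Wildmere Capital LLC (R3): 100% × 45% × 26% × 37% = 4.329% of Ridgefield Mining NL.
Direct interest in Ridgefield Mining NL: 24%.
Aggregating (R2): 10.544661% + 4.329% + 24% = 38.873661%.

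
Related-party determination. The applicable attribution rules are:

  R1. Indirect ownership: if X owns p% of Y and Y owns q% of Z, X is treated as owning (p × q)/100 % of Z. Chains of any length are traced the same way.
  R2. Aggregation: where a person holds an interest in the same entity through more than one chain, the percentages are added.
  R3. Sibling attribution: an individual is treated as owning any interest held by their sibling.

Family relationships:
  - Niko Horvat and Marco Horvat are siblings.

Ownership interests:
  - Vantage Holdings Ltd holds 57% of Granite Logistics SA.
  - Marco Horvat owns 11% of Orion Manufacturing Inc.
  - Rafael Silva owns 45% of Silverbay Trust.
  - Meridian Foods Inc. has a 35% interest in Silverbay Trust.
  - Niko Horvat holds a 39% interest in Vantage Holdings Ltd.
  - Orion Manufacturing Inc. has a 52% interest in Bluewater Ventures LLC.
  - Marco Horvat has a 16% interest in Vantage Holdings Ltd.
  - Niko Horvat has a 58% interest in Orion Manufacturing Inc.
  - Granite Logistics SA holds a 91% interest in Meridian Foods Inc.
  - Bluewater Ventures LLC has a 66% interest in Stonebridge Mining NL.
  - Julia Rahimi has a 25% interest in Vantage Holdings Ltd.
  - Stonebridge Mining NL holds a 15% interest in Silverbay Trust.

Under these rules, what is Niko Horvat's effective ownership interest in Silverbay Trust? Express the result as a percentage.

13.537095%

By sibling attribution (R3), Niko Horvat is treated as also owning Marco Horvat's interest in Orion Manufacturing Inc, giving 58% + 11% = 69%.
By sibling attribution (R3), Niko Horvat is treated as also owning Marco Horvat's interest in Vantage Holdings Ltd, giving 39% + 16% = 55%.
Chain via Orion Manufacturing Inc. → Bluewater Ventures LLC → Stonebridge Mining NL (R1): 69% × 52% × 66% × 15% = 3.55212% of Silverbay Trust.
Chain via Vantage Holdings Ltd → Granite Logistics SA → Meridian Foods Inc. (R1): 55% × 57% × 91% × 35% = 9.984975% of Silverbay Trust.
Aggregating (R2): 3.55212% + 9.984975% = 13.537095%.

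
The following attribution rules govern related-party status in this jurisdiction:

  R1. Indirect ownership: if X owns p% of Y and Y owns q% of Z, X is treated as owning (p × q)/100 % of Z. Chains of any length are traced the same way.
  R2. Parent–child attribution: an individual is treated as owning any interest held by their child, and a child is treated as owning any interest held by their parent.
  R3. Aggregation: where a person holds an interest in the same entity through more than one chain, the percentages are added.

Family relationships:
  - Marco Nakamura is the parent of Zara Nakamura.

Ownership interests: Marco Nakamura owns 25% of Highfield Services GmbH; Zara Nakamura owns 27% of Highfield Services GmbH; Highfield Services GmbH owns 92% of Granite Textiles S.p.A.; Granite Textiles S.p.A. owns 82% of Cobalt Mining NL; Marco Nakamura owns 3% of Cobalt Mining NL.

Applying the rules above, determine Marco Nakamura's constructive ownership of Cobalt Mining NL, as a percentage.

By parent–child attribution (R2), Marco Nakamura is treated as also owning Zara Nakamura's interest in Highfield Services GmbH, giving 25% + 27% = 52%.
Chain via Highfield Services GmbH → Granite Textiles S.p.A. (R1): 52% × 92% × 82% = 39.2288% of Cobalt Mining NL.
Direct interest in Cobalt Mining NL: 3%.
Aggregating (R3): 39.2288% + 3% = 42.2288%.

42.2288%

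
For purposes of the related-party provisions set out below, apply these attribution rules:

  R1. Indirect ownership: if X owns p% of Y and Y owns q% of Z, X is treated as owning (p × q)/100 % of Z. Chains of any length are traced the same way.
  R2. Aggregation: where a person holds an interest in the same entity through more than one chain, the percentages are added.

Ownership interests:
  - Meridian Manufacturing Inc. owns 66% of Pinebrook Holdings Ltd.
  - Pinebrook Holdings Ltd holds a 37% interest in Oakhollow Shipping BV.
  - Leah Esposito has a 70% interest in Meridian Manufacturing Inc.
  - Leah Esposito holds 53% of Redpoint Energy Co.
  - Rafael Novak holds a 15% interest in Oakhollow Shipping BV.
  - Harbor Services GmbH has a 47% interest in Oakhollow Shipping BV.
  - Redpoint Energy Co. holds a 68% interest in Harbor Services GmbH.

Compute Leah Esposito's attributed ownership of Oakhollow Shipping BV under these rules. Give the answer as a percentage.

Chain via Redpoint Energy Co. → Harbor Services GmbH (R1): 53% × 68% × 47% = 16.9388% of Oakhollow Shipping BV.
Chain via Meridian Manufacturing Inc. → Pinebrook Holdings Ltd (R1): 70% × 66% × 37% = 17.094% of Oakhollow Shipping BV.
Aggregating (R2): 16.9388% + 17.094% = 34.0328%.

34.0328%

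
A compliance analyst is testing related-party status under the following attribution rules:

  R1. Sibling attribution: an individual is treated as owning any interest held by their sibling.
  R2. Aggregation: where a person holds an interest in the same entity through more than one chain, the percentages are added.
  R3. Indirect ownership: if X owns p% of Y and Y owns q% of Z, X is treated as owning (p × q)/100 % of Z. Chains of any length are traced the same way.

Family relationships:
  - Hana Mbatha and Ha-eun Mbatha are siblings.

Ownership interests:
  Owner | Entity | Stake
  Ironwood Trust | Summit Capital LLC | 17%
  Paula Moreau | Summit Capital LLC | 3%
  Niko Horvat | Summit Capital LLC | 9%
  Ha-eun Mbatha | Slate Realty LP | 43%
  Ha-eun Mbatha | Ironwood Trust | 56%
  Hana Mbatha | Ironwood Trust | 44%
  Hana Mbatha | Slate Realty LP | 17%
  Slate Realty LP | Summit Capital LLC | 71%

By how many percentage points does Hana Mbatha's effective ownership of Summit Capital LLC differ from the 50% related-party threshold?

By sibling attribution (R1), Hana Mbatha is treated as also owning Ha-eun Mbatha's interest in Slate Realty LP, giving 17% + 43% = 60%.
By sibling attribution (R1), Hana Mbatha is treated as also owning Ha-eun Mbatha's interest in Ironwood Trust, giving 44% + 56% = 100%.
Chain via Slate Realty LP (R3): 60% × 71% = 42.6% of Summit Capital LLC.
Chain via Ironwood Trust (R3): 100% × 17% = 17% of Summit Capital LLC.
Aggregating (R2): 42.6% + 17% = 59.6%.
59.6% exceeds the 50% threshold by 9.6 percentage points.

9.6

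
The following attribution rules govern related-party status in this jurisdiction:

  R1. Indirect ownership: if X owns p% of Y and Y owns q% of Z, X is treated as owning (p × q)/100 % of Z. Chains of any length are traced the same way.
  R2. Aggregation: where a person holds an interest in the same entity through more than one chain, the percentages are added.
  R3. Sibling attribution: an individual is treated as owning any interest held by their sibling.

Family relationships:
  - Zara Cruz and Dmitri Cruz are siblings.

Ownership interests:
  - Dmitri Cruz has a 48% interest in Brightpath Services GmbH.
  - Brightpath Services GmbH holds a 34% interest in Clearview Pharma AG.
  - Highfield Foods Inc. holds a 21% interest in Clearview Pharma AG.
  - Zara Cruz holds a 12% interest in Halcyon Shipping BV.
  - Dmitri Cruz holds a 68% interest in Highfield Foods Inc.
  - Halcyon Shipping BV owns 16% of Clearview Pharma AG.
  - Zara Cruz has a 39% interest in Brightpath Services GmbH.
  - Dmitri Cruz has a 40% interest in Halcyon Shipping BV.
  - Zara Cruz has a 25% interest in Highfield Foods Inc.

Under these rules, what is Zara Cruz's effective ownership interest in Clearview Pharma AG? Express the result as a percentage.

57.43%

By sibling attribution (R3), Zara Cruz is treated as also owning Dmitri Cruz's interest in Highfield Foods Inc, giving 25% + 68% = 93%.
By sibling attribution (R3), Zara Cruz is treated as also owning Dmitri Cruz's interest in Halcyon Shipping BV, giving 12% + 40% = 52%.
By sibling attribution (R3), Zara Cruz is treated as also owning Dmitri Cruz's interest in Brightpath Services GmbH, giving 39% + 48% = 87%.
Chain via Highfield Foods Inc. (R1): 93% × 21% = 19.53% of Clearview Pharma AG.
Chain via Halcyon Shipping BV (R1): 52% × 16% = 8.32% of Clearview Pharma AG.
Chain via Brightpath Services GmbH (R1): 87% × 34% = 29.58% of Clearview Pharma AG.
Aggregating (R2): 19.53% + 8.32% + 29.58% = 57.43%.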